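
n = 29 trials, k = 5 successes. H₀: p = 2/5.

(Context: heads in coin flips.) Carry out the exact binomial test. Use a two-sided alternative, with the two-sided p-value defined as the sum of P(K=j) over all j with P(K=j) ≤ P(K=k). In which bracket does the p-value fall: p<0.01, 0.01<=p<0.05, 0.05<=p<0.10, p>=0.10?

Exact binomial: n=29, k=5, p₀=2/5=0.4000
P(X=j) = C(n,j)·p₀^j·(1−p₀)^(n−j); p = Σ P(X=j) over j with P(X=j) ≤ P(X=5)
p-value (two-sided) = 0.01282
→ bracket: 0.01<=p<0.05

p-value bracket: 0.01<=p<0.05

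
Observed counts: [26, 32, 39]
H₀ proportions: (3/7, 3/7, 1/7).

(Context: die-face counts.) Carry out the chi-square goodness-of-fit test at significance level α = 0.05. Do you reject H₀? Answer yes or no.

n = 97; E_i = n·p_i = [41.57, 41.57, 13.86]
χ² = (26−41.57)²/41.57 + (32−41.57)²/41.57 + (39−13.86)²/13.86 = 53.6564
df = 2
p-value (upper-tail) = 0.00000
At α=0.05: p < α → reject H₀

reject H₀: yes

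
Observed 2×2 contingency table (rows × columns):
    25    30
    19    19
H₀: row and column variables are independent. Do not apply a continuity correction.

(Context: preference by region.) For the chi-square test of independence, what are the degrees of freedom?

degrees of freedom = 1

df = (r−1)(c−1) = (2−1)·(2−1) = 1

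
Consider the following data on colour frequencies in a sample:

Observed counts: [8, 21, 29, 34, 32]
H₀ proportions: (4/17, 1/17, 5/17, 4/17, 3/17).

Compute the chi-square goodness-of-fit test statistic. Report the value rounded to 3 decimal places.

test statistic = 48.130

n = 124; E_i = n·p_i = [29.18, 7.29, 36.47, 29.18, 21.88]
χ² = (8−29.18)²/29.18 + (21−7.29)²/7.29 + (29−36.47)²/36.47 + (34−29.18)²/29.18 + (32−21.88)²/21.88 = 48.1296
df = 4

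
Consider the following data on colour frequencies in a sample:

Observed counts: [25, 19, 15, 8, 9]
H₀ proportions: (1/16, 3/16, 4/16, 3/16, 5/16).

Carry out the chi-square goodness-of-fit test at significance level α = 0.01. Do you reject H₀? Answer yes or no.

n = 76; E_i = n·p_i = [4.75, 14.25, 19.00, 14.25, 23.75]
χ² = (25−4.75)²/4.75 + (19−14.25)²/14.25 + (15−19.00)²/19.00 + (8−14.25)²/14.25 + (9−23.75)²/23.75 = 100.6561
df = 4
p-value (upper-tail) = 0.00000
At α=0.01: p < α → reject H₀

reject H₀: yes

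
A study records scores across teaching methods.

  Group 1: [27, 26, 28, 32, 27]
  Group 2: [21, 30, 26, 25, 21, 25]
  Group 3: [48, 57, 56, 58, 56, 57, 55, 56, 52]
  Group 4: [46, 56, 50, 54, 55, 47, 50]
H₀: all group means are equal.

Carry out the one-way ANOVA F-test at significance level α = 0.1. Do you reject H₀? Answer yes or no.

Group means [28.00, 24.67, 55.00, 51.14], grand mean 42.259
SSB = Σnᵢ(x̄ᵢ−x̄)² = 4886.995; SSW = ΣΣ(x−x̄ᵢ)² = 250.190
MSB = 4886.995/3 = 1628.9982; MSW = 250.190/23 = 10.8778
F = MSB/MSW = 149.7537
df = (3, 23)
p-value (upper-tail) = 0.00000
At α=0.1: p < α → reject H₀

reject H₀: yes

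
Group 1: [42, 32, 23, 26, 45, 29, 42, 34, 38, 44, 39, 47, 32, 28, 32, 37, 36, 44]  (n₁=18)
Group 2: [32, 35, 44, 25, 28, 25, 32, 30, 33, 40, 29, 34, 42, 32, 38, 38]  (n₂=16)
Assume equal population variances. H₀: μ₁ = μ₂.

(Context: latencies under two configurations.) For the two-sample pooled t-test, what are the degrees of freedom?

degrees of freedom = 32

df = n₁ + n₂ − 2 = 18 + 16 − 2 = 32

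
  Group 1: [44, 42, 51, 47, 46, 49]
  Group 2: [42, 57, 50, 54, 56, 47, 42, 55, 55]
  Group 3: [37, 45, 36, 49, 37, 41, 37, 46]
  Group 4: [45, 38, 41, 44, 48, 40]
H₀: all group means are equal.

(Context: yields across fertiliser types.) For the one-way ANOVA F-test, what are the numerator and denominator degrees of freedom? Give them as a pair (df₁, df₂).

k = 4 groups, N = 29 total
df = (k−1, N−k) = (4−1, 29−4) = (3, 25)

degrees of freedom = [3, 25]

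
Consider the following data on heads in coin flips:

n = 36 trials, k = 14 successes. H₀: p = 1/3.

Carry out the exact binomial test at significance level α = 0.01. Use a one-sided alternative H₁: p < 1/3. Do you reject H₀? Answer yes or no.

reject H₀: no

Exact binomial: n=36, k=14, p₀=1/3=0.3333
P(X≤14) from Σ C(n,i)·p₀^i·(1−p₀)^(n−i)
p-value (one-sided, H₁ less) = 0.81277
At α=0.01: p ≥ α → fail to reject H₀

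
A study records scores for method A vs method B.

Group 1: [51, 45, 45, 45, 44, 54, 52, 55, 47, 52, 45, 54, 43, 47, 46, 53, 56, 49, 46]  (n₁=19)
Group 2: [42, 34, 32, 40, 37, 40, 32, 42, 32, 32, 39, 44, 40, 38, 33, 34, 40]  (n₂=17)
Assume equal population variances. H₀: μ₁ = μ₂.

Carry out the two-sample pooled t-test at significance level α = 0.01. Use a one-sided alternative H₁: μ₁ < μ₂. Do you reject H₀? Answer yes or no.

x̄₁=48.895, s₁=4.241, n₁=19
x̄₂=37.118, s₂=4.136, n₂=17
s_p² = [18·4.241² + 16·4.136²]/34 = 17.5751
SE = √(s_p²·(1/19+1/17)) = 1.3996
t = (48.895−37.118)/1.3996 = 8.4147
df = 34
p-value (one-sided, H₁ less) = 1.00000
At α=0.01: p ≥ α → fail to reject H₀

reject H₀: no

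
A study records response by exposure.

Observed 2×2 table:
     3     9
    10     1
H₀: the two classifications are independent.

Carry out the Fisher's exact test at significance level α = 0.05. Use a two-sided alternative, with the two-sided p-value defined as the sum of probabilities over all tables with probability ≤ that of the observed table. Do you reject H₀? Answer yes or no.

Margins: r₁=12, r₂=11, c₁=13, c₂=10, n=23
p_obs = C(12,3)·C(11,10)/C(23,13); sum pmf over tables with pmf ≤ p_obs
p-value (two-sided) = 0.00276
At α=0.05: p < α → reject H₀

reject H₀: yes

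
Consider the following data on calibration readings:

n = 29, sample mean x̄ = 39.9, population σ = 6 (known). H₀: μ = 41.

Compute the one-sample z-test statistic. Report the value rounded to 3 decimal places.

SE = σ/√n = 6/√29 = 1.1142
z = (x̄−μ₀)/SE = (39.9−41)/1.1142 = -0.9873

test statistic = -0.987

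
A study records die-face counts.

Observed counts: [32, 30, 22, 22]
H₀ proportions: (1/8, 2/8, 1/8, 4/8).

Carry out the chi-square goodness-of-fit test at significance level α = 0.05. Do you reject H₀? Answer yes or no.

reject H₀: yes

n = 106; E_i = n·p_i = [13.25, 26.50, 13.25, 53.00]
χ² = (32−13.25)²/13.25 + (30−26.50)²/26.50 + (22−13.25)²/13.25 + (22−53.00)²/53.00 = 50.9057
df = 3
p-value (upper-tail) = 0.00000
At α=0.05: p < α → reject H₀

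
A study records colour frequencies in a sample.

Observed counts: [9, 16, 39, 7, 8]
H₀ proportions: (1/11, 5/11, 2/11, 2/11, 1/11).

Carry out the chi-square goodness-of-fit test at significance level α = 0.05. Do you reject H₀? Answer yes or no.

reject H₀: yes

n = 79; E_i = n·p_i = [7.18, 35.91, 14.36, 14.36, 7.18]
χ² = (9−7.18)²/7.18 + (16−35.91)²/35.91 + (39−14.36)²/14.36 + (7−14.36)²/14.36 + (8−7.18)²/7.18 = 57.6228
df = 4
p-value (upper-tail) = 0.00000
At α=0.05: p < α → reject H₀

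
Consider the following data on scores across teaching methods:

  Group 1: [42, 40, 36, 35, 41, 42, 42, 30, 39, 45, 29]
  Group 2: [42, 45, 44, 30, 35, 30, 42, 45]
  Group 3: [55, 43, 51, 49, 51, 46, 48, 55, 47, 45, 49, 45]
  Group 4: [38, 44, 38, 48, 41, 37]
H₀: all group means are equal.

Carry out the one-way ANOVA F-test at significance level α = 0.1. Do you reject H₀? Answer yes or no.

Group means [38.27, 39.12, 48.67, 41.00], grand mean 42.270
SSB = Σnᵢ(x̄ᵢ−x̄)² = 755.574; SSW = ΣΣ(x−x̄ᵢ)² = 813.723
MSB = 755.574/3 = 251.8579; MSW = 813.723/33 = 24.6583
F = MSB/MSW = 10.2139
df = (3, 33)
p-value (upper-tail) = 0.00007
At α=0.1: p < α → reject H₀

reject H₀: yes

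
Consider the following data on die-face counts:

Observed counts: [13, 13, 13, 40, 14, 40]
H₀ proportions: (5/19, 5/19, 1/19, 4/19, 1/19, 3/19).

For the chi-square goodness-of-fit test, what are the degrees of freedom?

degrees of freedom = 5

df = k − 1 = 6 − 1 = 5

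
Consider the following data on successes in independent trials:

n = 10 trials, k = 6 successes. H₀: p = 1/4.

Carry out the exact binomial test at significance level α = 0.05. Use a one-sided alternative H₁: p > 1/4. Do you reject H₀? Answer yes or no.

Exact binomial: n=10, k=6, p₀=1/4=0.2500
P(X≥6) from Σ C(n,i)·p₀^i·(1−p₀)^(n−i)
p-value (one-sided, H₁ greater) = 0.01973
At α=0.05: p < α → reject H₀

reject H₀: yes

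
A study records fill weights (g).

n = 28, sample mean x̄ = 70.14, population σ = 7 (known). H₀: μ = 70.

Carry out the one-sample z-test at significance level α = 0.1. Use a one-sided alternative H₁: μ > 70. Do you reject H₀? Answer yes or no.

SE = σ/√n = 7/√28 = 1.3229
z = (x̄−μ₀)/SE = (70.14−70)/1.3229 = 0.1058
p-value (one-sided, H₁ greater) = 0.45786
At α=0.1: p ≥ α → fail to reject H₀

reject H₀: no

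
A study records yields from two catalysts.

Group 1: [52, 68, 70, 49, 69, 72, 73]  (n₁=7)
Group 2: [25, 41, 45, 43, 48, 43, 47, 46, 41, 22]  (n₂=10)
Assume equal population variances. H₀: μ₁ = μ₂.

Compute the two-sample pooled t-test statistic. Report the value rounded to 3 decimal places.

x̄₁=64.714, s₁=9.895, n₁=7
x̄₂=40.100, s₂=9.085, n₂=10
s_p² = [6·9.895² + 9·9.085²]/15 = 88.6886
SE = √(s_p²·(1/7+1/10)) = 4.6410
t = (64.714−40.100)/4.6410 = 5.3037
df = 15

test statistic = 5.304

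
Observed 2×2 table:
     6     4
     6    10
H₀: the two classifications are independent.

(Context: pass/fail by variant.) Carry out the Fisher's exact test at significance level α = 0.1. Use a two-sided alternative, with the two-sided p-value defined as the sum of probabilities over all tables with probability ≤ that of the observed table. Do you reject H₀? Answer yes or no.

Margins: r₁=10, r₂=16, c₁=12, c₂=14, n=26
p_obs = C(10,6)·C(16,6)/C(26,12); sum pmf over tables with pmf ≤ p_obs
p-value (two-sided) = 0.42164
At α=0.1: p ≥ α → fail to reject H₀

reject H₀: no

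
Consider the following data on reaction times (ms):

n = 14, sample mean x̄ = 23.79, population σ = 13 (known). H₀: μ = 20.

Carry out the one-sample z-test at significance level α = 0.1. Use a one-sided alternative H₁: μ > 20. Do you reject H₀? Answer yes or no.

SE = σ/√n = 13/√14 = 3.4744
z = (x̄−μ₀)/SE = (23.79−20)/3.4744 = 1.0908
p-value (one-sided, H₁ greater) = 0.13767
At α=0.1: p ≥ α → fail to reject H₀

reject H₀: no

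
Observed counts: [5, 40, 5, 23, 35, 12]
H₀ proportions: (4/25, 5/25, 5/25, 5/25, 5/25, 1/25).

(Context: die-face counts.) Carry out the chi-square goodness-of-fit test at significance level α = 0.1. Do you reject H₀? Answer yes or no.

reject H₀: yes

n = 120; E_i = n·p_i = [19.20, 24.00, 24.00, 24.00, 24.00, 4.80]
χ² = (5−19.20)²/19.20 + (40−24.00)²/24.00 + (5−24.00)²/24.00 + (23−24.00)²/24.00 + (35−24.00)²/24.00 + (12−4.80)²/4.80 = 52.0938
df = 5
p-value (upper-tail) = 0.00000
At α=0.1: p < α → reject H₀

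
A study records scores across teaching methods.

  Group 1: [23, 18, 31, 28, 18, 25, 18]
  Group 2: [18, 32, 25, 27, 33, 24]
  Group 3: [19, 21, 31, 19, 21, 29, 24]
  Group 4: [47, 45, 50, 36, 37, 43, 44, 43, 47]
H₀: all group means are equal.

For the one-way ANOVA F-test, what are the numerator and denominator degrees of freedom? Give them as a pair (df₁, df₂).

degrees of freedom = [3, 25]

k = 4 groups, N = 29 total
df = (k−1, N−k) = (4−1, 29−4) = (3, 25)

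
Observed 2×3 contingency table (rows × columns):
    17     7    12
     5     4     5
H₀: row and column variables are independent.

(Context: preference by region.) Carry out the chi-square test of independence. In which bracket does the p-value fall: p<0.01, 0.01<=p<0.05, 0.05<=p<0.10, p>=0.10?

p-value bracket: p>=0.10

Row totals [36, 14], col totals [22, 11, 17], n=50
χ² = (17−15.84)²/15.84 + (7−7.92)²/7.92 + (12−12.24)²/12.24 + (5−6.16)²/6.16 + (4−3.08)²/3.08 + (5−4.76)²/4.76 = 0.7019
df = 2
p-value (upper-tail) = 0.70403
→ bracket: p>=0.10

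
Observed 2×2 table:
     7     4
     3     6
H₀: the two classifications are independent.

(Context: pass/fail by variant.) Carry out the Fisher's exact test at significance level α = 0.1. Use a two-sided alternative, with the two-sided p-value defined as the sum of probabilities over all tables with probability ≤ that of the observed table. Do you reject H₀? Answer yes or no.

reject H₀: no

Margins: r₁=11, r₂=9, c₁=10, c₂=10, n=20
p_obs = C(11,7)·C(9,3)/C(20,10); sum pmf over tables with pmf ≤ p_obs
p-value (two-sided) = 0.36985
At α=0.1: p ≥ α → fail to reject H₀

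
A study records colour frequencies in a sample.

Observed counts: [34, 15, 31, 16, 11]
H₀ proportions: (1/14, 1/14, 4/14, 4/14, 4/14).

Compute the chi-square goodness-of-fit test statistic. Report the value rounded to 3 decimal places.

test statistic = 117.458

n = 107; E_i = n·p_i = [7.64, 7.64, 30.57, 30.57, 30.57]
χ² = (34−7.64)²/7.64 + (15−7.64)²/7.64 + (31−30.57)²/30.57 + (16−30.57)²/30.57 + (11−30.57)²/30.57 = 117.4579
df = 4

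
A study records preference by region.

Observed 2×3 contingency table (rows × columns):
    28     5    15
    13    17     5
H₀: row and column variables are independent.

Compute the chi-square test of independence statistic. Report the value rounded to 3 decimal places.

Row totals [48, 35], col totals [41, 22, 20], n=83
χ² = (28−23.71)²/23.71 + (5−12.72)²/12.72 + (15−11.57)²/11.57 + (13−17.29)²/17.29 + (17−9.28)²/9.28 + (5−8.43)²/8.43 = 15.3743
df = 2

test statistic = 15.374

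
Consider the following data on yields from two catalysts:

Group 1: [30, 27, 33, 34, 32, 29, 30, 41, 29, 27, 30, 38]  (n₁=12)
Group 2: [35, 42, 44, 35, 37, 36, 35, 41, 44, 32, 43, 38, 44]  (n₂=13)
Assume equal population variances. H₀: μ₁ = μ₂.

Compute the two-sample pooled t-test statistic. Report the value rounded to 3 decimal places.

test statistic = -4.264

x̄₁=31.667, s₁=4.271, n₁=12
x̄₂=38.923, s₂=4.232, n₂=13
s_p² = [11·4.271² + 12·4.232²]/23 = 18.0691
SE = √(s_p²·(1/12+1/13)) = 1.7017
t = (31.667−38.923)/1.7017 = -4.2643
df = 23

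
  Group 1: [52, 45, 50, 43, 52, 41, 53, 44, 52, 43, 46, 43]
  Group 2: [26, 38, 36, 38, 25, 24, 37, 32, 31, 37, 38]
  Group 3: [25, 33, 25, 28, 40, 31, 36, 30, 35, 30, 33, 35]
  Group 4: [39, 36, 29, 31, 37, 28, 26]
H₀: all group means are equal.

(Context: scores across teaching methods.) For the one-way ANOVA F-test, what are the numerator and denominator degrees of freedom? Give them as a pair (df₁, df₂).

k = 4 groups, N = 42 total
df = (k−1, N−k) = (4−1, 42−4) = (3, 38)

degrees of freedom = [3, 38]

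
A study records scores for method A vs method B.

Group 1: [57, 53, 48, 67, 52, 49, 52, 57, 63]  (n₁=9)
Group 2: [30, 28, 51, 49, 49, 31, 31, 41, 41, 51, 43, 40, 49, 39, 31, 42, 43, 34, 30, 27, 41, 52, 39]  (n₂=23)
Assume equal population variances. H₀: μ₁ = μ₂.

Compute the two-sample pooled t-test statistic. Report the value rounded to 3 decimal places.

test statistic = 5.196

x̄₁=55.333, s₁=6.344, n₁=9
x̄₂=39.652, s₂=8.105, n₂=23
s_p² = [8·6.344² + 22·8.105²]/30 = 58.9072
SE = √(s_p²·(1/9+1/23)) = 3.0177
t = (55.333−39.652)/3.0177 = 5.1964
df = 30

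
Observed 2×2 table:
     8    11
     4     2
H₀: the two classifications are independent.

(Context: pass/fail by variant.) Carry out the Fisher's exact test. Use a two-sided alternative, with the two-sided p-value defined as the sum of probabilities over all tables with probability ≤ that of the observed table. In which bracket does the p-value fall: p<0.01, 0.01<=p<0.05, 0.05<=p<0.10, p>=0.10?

Margins: r₁=19, r₂=6, c₁=12, c₂=13, n=25
p_obs = C(19,8)·C(6,4)/C(25,12); sum pmf over tables with pmf ≤ p_obs
p-value (two-sided) = 0.37826
→ bracket: p>=0.10

p-value bracket: p>=0.10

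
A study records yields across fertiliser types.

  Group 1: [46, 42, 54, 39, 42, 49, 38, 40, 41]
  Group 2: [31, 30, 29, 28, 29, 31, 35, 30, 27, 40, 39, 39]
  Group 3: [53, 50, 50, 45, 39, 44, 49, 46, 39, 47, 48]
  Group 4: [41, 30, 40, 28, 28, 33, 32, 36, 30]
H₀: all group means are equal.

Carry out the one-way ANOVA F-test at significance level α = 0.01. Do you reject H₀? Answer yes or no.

Group means [43.44, 32.33, 46.36, 33.11], grand mean 38.707
SSB = Σnᵢ(x̄ᵢ−x̄)² = 1616.165; SSW = ΣΣ(x−x̄ᵢ)² = 846.323
MSB = 1616.165/3 = 538.7215; MSW = 846.323/37 = 22.8736
F = MSB/MSW = 23.5521
df = (3, 37)
p-value (upper-tail) = 0.00000
At α=0.01: p < α → reject H₀

reject H₀: yes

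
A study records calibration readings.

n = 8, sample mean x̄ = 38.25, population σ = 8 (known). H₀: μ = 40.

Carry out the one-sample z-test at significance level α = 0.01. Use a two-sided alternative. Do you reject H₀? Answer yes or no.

SE = σ/√n = 8/√8 = 2.8284
z = (x̄−μ₀)/SE = (38.25−40)/2.8284 = -0.6187
p-value (two-sided) = 0.53610
At α=0.01: p ≥ α → fail to reject H₀

reject H₀: no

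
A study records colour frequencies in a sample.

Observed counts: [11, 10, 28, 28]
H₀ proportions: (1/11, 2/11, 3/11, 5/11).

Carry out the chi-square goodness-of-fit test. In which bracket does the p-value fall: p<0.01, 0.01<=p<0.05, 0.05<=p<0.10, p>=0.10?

n = 77; E_i = n·p_i = [7.00, 14.00, 21.00, 35.00]
χ² = (11−7.00)²/7.00 + (10−14.00)²/14.00 + (28−21.00)²/21.00 + (28−35.00)²/35.00 = 7.1619
df = 3
p-value (upper-tail) = 0.06691
→ bracket: 0.05<=p<0.10

p-value bracket: 0.05<=p<0.10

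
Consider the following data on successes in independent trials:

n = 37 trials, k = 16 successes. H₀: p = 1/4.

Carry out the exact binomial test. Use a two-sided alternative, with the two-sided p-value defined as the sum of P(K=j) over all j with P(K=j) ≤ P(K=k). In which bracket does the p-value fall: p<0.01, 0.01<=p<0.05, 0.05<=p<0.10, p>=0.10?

p-value bracket: 0.01<=p<0.05

Exact binomial: n=37, k=16, p₀=1/4=0.2500
P(X=j) = C(n,j)·p₀^j·(1−p₀)^(n−j); p = Σ P(X=j) over j with P(X=j) ≤ P(X=16)
p-value (two-sided) = 0.02060
→ bracket: 0.01<=p<0.05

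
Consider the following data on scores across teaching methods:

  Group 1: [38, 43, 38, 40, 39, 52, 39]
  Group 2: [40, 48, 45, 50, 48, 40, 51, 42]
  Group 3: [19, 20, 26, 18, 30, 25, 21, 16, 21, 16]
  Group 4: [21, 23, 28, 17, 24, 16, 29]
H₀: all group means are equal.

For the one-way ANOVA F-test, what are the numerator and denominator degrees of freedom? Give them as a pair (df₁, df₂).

k = 4 groups, N = 32 total
df = (k−1, N−k) = (4−1, 32−4) = (3, 28)

degrees of freedom = [3, 28]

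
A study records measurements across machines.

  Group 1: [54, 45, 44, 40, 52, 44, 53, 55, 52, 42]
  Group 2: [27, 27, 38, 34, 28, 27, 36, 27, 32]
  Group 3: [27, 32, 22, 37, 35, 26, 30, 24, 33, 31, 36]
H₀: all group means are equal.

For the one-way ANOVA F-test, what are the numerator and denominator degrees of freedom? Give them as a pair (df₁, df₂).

degrees of freedom = [2, 27]

k = 3 groups, N = 30 total
df = (k−1, N−k) = (3−1, 30−3) = (2, 27)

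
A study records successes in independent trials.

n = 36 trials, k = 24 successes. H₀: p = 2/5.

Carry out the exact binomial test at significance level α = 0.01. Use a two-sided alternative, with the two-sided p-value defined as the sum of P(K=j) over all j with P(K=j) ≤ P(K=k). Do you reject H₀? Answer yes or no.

reject H₀: yes

Exact binomial: n=36, k=24, p₀=2/5=0.4000
P(X=j) = C(n,j)·p₀^j·(1−p₀)^(n−j); p = Σ P(X=j) over j with P(X=j) ≤ P(X=24)
p-value (two-sided) = 0.00176
At α=0.01: p < α → reject H₀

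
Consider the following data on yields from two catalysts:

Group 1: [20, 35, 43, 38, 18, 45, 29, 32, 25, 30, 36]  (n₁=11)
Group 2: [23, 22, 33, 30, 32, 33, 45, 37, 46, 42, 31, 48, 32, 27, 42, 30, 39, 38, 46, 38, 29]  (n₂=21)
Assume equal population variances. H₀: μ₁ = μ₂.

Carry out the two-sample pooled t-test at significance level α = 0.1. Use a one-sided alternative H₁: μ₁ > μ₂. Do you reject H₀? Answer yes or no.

reject H₀: no

x̄₁=31.909, s₁=8.677, n₁=11
x̄₂=35.381, s₂=7.579, n₂=21
s_p² = [10·8.677² + 20·7.579²]/30 = 63.3954
SE = √(s_p²·(1/11+1/21)) = 2.9635
t = (31.909−35.381)/2.9635 = -1.1716
df = 30
p-value (one-sided, H₁ greater) = 0.87470
At α=0.1: p ≥ α → fail to reject H₀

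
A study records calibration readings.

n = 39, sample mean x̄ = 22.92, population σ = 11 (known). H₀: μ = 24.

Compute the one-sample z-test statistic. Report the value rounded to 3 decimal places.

test statistic = -0.613

SE = σ/√n = 11/√39 = 1.7614
z = (x̄−μ₀)/SE = (22.92−24)/1.7614 = -0.6131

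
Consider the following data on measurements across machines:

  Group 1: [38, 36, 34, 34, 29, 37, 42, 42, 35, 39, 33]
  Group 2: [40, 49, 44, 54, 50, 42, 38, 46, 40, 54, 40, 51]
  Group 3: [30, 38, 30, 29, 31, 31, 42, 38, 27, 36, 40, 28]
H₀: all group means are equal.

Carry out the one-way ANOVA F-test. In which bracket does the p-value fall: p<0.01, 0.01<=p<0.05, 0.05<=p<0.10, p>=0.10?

p-value bracket: p<0.01

Group means [36.27, 45.67, 33.33], grand mean 38.486
SSB = Σnᵢ(x̄ᵢ−x̄)² = 991.228; SSW = ΣΣ(x−x̄ᵢ)² = 811.515
MSB = 991.228/2 = 495.6139; MSW = 811.515/32 = 25.3598
F = MSB/MSW = 19.5432
df = (2, 32)
p-value (upper-tail) = 0.00000
→ bracket: p<0.01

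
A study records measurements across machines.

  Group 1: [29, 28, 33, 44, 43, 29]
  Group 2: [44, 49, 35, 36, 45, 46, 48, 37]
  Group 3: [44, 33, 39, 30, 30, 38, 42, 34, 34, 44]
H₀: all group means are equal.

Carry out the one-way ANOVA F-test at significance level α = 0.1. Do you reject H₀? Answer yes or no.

reject H₀: yes

Group means [34.33, 42.50, 36.80], grand mean 38.083
SSB = Σnᵢ(x̄ᵢ−x̄)² = 256.900; SSW = ΣΣ(x−x̄ᵢ)² = 748.933
MSB = 256.900/2 = 128.4500; MSW = 748.933/21 = 35.6635
F = MSB/MSW = 3.6017
df = (2, 21)
p-value (upper-tail) = 0.04520
At α=0.1: p < α → reject H₀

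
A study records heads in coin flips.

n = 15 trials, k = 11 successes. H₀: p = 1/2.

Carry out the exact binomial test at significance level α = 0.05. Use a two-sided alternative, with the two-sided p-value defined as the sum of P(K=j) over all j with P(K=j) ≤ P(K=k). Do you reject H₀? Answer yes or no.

Exact binomial: n=15, k=11, p₀=1/2=0.5000
P(X=j) = C(n,j)·p₀^j·(1−p₀)^(n−j); p = Σ P(X=j) over j with P(X=j) ≤ P(X=11)
p-value (two-sided) = 0.11847
At α=0.05: p ≥ α → fail to reject H₀

reject H₀: no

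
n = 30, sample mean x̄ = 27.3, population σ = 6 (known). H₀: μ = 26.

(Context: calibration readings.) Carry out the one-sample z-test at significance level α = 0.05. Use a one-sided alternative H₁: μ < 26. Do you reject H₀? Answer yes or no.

reject H₀: no

SE = σ/√n = 6/√30 = 1.0954
z = (x̄−μ₀)/SE = (27.3−26)/1.0954 = 1.1867
p-value (one-sided, H₁ less) = 0.88233
At α=0.05: p ≥ α → fail to reject H₀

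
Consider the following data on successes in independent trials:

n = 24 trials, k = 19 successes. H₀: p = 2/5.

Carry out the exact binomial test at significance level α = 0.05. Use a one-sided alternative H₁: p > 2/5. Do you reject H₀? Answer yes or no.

reject H₀: yes

Exact binomial: n=24, k=19, p₀=2/5=0.4000
P(X≥19) from Σ C(n,i)·p₀^i·(1−p₀)^(n−i)
p-value (one-sided, H₁ greater) = 0.00011
At α=0.05: p < α → reject H₀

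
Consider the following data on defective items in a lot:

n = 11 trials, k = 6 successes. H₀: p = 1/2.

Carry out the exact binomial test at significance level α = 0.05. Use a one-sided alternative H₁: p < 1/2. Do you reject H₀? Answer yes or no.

Exact binomial: n=11, k=6, p₀=1/2=0.5000
P(X≤6) from Σ C(n,i)·p₀^i·(1−p₀)^(n−i)
p-value (one-sided, H₁ less) = 0.72559
At α=0.05: p ≥ α → fail to reject H₀

reject H₀: no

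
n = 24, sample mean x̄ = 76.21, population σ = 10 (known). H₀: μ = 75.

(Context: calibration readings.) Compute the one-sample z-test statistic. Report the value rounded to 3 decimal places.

test statistic = 0.593

SE = σ/√n = 10/√24 = 2.0412
z = (x̄−μ₀)/SE = (76.21−75)/2.0412 = 0.5928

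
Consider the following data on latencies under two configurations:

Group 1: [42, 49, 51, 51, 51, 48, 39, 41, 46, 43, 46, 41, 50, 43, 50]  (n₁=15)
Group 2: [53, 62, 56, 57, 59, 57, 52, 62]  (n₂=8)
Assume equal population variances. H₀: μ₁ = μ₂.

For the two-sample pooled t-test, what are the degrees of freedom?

degrees of freedom = 21

df = n₁ + n₂ − 2 = 15 + 8 − 2 = 21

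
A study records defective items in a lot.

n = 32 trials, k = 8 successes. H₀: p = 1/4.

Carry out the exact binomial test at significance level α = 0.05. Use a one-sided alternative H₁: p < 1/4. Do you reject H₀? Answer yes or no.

reject H₀: no

Exact binomial: n=32, k=8, p₀=1/4=0.2500
P(X≤8) from Σ C(n,i)·p₀^i·(1−p₀)^(n−i)
p-value (one-sided, H₁ less) = 0.59351
At α=0.05: p ≥ α → fail to reject H₀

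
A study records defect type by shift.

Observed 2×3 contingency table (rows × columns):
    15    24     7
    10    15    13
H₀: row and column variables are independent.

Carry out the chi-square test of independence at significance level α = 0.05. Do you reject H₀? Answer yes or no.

reject H₀: no

Row totals [46, 38], col totals [25, 39, 20], n=84
χ² = (15−13.69)²/13.69 + (24−21.36)²/21.36 + (7−10.95)²/10.95 + (10−11.31)²/11.31 + (15−17.64)²/17.64 + (13−9.05)²/9.05 = 4.1527
df = 2
p-value (upper-tail) = 0.12539
At α=0.05: p ≥ α → fail to reject H₀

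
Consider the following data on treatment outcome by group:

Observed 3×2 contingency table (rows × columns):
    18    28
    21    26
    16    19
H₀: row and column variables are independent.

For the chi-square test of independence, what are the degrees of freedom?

degrees of freedom = 2

df = (r−1)(c−1) = (3−1)·(2−1) = 2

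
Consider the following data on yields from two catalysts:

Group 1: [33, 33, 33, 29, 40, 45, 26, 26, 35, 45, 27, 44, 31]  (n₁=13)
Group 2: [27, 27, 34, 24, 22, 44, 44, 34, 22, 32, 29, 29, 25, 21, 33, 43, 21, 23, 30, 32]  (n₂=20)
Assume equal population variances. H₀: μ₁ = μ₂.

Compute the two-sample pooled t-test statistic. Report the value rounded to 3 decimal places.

test statistic = 1.780

x̄₁=34.385, s₁=7.018, n₁=13
x̄₂=29.800, s₂=7.360, n₂=20
s_p² = [12·7.018² + 19·7.360²]/31 = 52.2670
SE = √(s_p²·(1/13+1/20)) = 2.5756
t = (34.385−29.800)/2.5756 = 1.7800
df = 31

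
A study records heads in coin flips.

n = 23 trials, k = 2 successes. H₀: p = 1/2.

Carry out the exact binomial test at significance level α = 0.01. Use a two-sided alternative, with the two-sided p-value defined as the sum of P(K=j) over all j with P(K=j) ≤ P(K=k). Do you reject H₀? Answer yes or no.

Exact binomial: n=23, k=2, p₀=1/2=0.5000
P(X=j) = C(n,j)·p₀^j·(1−p₀)^(n−j); p = Σ P(X=j) over j with P(X=j) ≤ P(X=2)
p-value (two-sided) = 0.00007
At α=0.01: p < α → reject H₀

reject H₀: yes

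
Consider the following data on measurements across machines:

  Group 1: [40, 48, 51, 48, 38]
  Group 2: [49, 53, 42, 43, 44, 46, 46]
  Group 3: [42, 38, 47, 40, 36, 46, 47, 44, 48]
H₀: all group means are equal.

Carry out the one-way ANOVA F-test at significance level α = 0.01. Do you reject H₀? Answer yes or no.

Group means [45.00, 46.14, 43.11], grand mean 44.571
SSB = Σnᵢ(x̄ᵢ−x̄)² = 37.397; SSW = ΣΣ(x−x̄ᵢ)² = 365.746
MSB = 37.397/2 = 18.6984; MSW = 365.746/18 = 20.3192
F = MSB/MSW = 0.9202
df = (2, 18)
p-value (upper-tail) = 0.41638
At α=0.01: p ≥ α → fail to reject H₀

reject H₀: no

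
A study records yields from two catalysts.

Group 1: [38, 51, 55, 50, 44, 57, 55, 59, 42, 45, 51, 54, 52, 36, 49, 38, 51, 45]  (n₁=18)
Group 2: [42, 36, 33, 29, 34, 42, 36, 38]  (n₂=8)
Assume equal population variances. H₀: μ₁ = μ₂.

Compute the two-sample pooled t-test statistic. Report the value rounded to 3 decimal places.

test statistic = 4.605

x̄₁=48.444, s₁=6.836, n₁=18
x̄₂=36.250, s₂=4.432, n₂=8
s_p² = [17·6.836² + 7·4.432²]/24 = 38.8310
SE = √(s_p²·(1/18+1/8)) = 2.6479
t = (48.444−36.250)/2.6479 = 4.6054
df = 24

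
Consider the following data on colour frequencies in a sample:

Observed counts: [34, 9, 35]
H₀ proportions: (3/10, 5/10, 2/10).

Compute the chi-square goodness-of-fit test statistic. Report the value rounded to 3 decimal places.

n = 78; E_i = n·p_i = [23.40, 39.00, 15.60]
χ² = (34−23.40)²/23.40 + (9−39.00)²/39.00 + (35−15.60)²/15.60 = 52.0043
df = 2

test statistic = 52.004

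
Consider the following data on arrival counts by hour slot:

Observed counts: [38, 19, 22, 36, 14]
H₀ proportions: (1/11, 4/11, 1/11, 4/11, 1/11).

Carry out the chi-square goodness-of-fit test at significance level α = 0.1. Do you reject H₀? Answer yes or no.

n = 129; E_i = n·p_i = [11.73, 46.91, 11.73, 46.91, 11.73]
χ² = (38−11.73)²/11.73 + (19−46.91)²/46.91 + (22−11.73)²/11.73 + (36−46.91)²/46.91 + (14−11.73)²/11.73 = 87.4399
df = 4
p-value (upper-tail) = 0.00000
At α=0.1: p < α → reject H₀

reject H₀: yes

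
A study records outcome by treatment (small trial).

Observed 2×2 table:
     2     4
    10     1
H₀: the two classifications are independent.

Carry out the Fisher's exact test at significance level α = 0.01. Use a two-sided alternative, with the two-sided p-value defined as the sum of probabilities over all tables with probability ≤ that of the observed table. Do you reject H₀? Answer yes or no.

reject H₀: no

Margins: r₁=6, r₂=11, c₁=12, c₂=5, n=17
p_obs = C(6,2)·C(11,10)/C(17,12); sum pmf over tables with pmf ≤ p_obs
p-value (two-sided) = 0.02763
At α=0.01: p ≥ α → fail to reject H₀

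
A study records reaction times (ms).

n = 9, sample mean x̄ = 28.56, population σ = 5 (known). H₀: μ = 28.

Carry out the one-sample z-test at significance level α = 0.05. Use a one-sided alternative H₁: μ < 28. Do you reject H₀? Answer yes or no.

reject H₀: no

SE = σ/√n = 5/√9 = 1.6667
z = (x̄−μ₀)/SE = (28.56−28)/1.6667 = 0.3360
p-value (one-sided, H₁ less) = 0.63156
At α=0.05: p ≥ α → fail to reject H₀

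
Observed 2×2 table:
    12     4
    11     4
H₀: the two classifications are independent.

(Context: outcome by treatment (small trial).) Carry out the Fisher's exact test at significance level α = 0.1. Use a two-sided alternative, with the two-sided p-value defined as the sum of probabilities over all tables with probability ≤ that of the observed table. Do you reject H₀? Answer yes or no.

Margins: r₁=16, r₂=15, c₁=23, c₂=8, n=31
p_obs = C(16,12)·C(15,11)/C(31,23); sum pmf over tables with pmf ≤ p_obs
p-value (two-sided) = 1.00000
At α=0.1: p ≥ α → fail to reject H₀

reject H₀: no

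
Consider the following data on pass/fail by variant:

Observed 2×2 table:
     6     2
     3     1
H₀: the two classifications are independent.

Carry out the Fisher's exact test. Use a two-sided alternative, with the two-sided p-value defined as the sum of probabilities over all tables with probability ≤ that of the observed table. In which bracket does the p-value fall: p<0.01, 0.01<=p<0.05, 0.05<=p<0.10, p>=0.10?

Margins: r₁=8, r₂=4, c₁=9, c₂=3, n=12
p_obs = C(8,6)·C(4,3)/C(12,9); sum pmf over tables with pmf ≤ p_obs
p-value (two-sided) = 1.00000
→ bracket: p>=0.10

p-value bracket: p>=0.10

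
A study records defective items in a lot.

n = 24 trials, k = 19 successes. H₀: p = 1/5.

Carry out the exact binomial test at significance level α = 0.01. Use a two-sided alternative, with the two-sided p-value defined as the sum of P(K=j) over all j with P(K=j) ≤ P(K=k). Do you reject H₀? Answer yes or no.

Exact binomial: n=24, k=19, p₀=1/5=0.2000
P(X=j) = C(n,j)·p₀^j·(1−p₀)^(n−j); p = Σ P(X=j) over j with P(X=j) ≤ P(X=19)
p-value (two-sided) = 0.00000
At α=0.01: p < α → reject H₀

reject H₀: yes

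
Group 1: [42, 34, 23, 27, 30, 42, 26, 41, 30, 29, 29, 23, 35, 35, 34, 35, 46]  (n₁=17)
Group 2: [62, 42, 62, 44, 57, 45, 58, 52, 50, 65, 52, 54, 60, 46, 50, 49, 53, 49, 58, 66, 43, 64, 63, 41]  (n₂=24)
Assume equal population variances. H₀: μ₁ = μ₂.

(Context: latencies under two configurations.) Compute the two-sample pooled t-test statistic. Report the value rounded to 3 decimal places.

x̄₁=33.000, s₁=6.819, n₁=17
x̄₂=53.542, s₂=7.846, n₂=24
s_p² = [16·6.819² + 23·7.846²]/39 = 55.3835
SE = √(s_p²·(1/17+1/24)) = 2.3591
t = (33.000−53.542)/2.3591 = -8.7073
df = 39

test statistic = -8.707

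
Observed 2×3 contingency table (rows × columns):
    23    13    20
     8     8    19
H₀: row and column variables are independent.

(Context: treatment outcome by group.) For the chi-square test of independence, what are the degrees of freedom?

df = (r−1)(c−1) = (2−1)·(3−1) = 2

degrees of freedom = 2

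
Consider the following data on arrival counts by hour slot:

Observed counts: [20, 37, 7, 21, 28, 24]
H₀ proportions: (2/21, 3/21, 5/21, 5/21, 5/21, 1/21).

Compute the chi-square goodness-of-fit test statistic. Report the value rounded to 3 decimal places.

test statistic = 90.955

n = 137; E_i = n·p_i = [13.05, 19.57, 32.62, 32.62, 32.62, 6.52]
χ² = (20−13.05)²/13.05 + (37−19.57)²/19.57 + (7−32.62)²/32.62 + (21−32.62)²/32.62 + (28−32.62)²/32.62 + (24−6.52)²/6.52 = 90.9547
df = 5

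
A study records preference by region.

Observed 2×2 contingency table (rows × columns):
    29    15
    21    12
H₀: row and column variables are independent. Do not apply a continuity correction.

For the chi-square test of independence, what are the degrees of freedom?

degrees of freedom = 1

df = (r−1)(c−1) = (2−1)·(2−1) = 1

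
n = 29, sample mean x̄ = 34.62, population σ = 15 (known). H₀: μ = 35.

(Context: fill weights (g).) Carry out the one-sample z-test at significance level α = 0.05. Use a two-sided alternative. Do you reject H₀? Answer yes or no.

SE = σ/√n = 15/√29 = 2.7854
z = (x̄−μ₀)/SE = (34.62−35)/2.7854 = -0.1364
p-value (two-sided) = 0.89149
At α=0.05: p ≥ α → fail to reject H₀

reject H₀: no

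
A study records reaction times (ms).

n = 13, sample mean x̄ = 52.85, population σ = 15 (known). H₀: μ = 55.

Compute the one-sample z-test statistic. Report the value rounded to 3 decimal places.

test statistic = -0.517

SE = σ/√n = 15/√13 = 4.1603
z = (x̄−μ₀)/SE = (52.85−55)/4.1603 = -0.5168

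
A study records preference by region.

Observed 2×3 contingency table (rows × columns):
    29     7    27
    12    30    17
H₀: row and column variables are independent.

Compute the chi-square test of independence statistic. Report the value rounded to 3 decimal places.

test statistic = 23.513

Row totals [63, 59], col totals [41, 37, 44], n=122
χ² = (29−21.17)²/21.17 + (7−19.11)²/19.11 + (27−22.72)²/22.72 + (12−19.83)²/19.83 + (30−17.89)²/17.89 + (17−21.28)²/21.28 = 23.5129
df = 2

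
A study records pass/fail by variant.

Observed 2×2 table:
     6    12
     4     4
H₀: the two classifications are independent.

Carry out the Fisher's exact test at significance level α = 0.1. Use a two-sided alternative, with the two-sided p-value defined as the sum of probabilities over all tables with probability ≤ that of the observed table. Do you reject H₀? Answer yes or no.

reject H₀: no

Margins: r₁=18, r₂=8, c₁=10, c₂=16, n=26
p_obs = C(18,6)·C(8,4)/C(26,10); sum pmf over tables with pmf ≤ p_obs
p-value (two-sided) = 0.66449
At α=0.1: p ≥ α → fail to reject H₀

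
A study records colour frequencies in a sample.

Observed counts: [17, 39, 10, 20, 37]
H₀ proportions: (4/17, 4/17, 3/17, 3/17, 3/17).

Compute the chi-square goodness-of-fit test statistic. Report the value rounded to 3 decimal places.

test statistic = 25.646

n = 123; E_i = n·p_i = [28.94, 28.94, 21.71, 21.71, 21.71]
χ² = (17−28.94)²/28.94 + (39−28.94)²/28.94 + (10−21.71)²/21.71 + (20−21.71)²/21.71 + (37−21.71)²/21.71 = 25.6463
df = 4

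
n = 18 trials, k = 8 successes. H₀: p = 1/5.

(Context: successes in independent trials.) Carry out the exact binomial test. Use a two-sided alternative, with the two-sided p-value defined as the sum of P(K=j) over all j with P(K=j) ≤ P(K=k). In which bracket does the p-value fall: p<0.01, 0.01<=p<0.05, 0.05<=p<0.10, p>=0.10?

p-value bracket: 0.01<=p<0.05

Exact binomial: n=18, k=8, p₀=1/5=0.2000
P(X=j) = C(n,j)·p₀^j·(1−p₀)^(n−j); p = Σ P(X=j) over j with P(X=j) ≤ P(X=8)
p-value (two-sided) = 0.01628
→ bracket: 0.01<=p<0.05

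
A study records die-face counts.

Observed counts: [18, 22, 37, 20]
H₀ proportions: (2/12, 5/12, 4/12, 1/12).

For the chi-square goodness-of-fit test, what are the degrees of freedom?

degrees of freedom = 3

df = k − 1 = 4 − 1 = 3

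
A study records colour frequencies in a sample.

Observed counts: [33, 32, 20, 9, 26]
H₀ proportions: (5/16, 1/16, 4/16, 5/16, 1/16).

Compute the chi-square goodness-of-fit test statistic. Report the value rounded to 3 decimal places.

test statistic = 151.200

n = 120; E_i = n·p_i = [37.50, 7.50, 30.00, 37.50, 7.50]
χ² = (33−37.50)²/37.50 + (32−7.50)²/7.50 + (20−30.00)²/30.00 + (9−37.50)²/37.50 + (26−7.50)²/7.50 = 151.2000
df = 4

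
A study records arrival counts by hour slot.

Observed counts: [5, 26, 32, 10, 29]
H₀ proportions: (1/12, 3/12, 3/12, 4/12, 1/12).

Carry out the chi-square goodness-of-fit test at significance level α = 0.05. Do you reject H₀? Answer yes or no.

n = 102; E_i = n·p_i = [8.50, 25.50, 25.50, 34.00, 8.50]
χ² = (5−8.50)²/8.50 + (26−25.50)²/25.50 + (32−25.50)²/25.50 + (10−34.00)²/34.00 + (29−8.50)²/8.50 = 69.4902
df = 4
p-value (upper-tail) = 0.00000
At α=0.05: p < α → reject H₀

reject H₀: yes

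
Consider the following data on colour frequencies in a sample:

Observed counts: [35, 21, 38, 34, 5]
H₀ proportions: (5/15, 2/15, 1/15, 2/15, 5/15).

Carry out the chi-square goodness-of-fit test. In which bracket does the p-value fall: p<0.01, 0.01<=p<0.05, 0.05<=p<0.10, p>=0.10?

p-value bracket: p<0.01

n = 133; E_i = n·p_i = [44.33, 17.73, 8.87, 17.73, 44.33]
χ² = (35−44.33)²/44.33 + (21−17.73)²/17.73 + (38−8.87)²/8.87 + (34−17.73)²/17.73 + (5−44.33)²/44.33 = 148.1090
df = 4
p-value (upper-tail) = 0.00000
→ bracket: p<0.01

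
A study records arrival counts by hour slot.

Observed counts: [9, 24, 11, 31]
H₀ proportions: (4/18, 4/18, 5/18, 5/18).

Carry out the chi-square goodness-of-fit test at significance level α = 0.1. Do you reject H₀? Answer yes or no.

reject H₀: yes

n = 75; E_i = n·p_i = [16.67, 16.67, 20.83, 20.83]
χ² = (9−16.67)²/16.67 + (24−16.67)²/16.67 + (11−20.83)²/20.83 + (31−20.83)²/20.83 = 16.3560
df = 3
p-value (upper-tail) = 0.00096
At α=0.1: p < α → reject H₀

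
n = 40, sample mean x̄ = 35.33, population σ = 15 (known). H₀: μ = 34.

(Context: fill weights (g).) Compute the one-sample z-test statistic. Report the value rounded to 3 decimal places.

test statistic = 0.561

SE = σ/√n = 15/√40 = 2.3717
z = (x̄−μ₀)/SE = (35.33−34)/2.3717 = 0.5608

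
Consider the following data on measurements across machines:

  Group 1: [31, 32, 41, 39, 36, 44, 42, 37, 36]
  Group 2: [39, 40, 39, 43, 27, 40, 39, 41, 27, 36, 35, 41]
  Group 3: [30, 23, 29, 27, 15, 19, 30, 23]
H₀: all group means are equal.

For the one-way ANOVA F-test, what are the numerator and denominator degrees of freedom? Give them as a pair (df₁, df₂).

degrees of freedom = [2, 26]

k = 3 groups, N = 29 total
df = (k−1, N−k) = (3−1, 29−3) = (2, 26)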